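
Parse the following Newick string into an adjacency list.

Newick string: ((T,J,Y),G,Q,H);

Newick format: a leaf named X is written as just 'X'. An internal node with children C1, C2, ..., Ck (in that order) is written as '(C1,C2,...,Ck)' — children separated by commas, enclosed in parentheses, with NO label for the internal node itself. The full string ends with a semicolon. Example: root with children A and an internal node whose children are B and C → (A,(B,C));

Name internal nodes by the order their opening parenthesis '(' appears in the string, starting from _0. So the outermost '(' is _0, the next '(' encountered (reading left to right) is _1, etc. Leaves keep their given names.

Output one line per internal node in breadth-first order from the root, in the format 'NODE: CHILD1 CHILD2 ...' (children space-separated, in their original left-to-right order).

Input: ((T,J,Y),G,Q,H);
Scanning left-to-right, naming '(' by encounter order:
  pos 0: '(' -> open internal node _0 (depth 1)
  pos 1: '(' -> open internal node _1 (depth 2)
  pos 7: ')' -> close internal node _1 (now at depth 1)
  pos 14: ')' -> close internal node _0 (now at depth 0)
Total internal nodes: 2
BFS adjacency from root:
  _0: _1 G Q H
  _1: T J Y

Answer: _0: _1 G Q H
_1: T J Y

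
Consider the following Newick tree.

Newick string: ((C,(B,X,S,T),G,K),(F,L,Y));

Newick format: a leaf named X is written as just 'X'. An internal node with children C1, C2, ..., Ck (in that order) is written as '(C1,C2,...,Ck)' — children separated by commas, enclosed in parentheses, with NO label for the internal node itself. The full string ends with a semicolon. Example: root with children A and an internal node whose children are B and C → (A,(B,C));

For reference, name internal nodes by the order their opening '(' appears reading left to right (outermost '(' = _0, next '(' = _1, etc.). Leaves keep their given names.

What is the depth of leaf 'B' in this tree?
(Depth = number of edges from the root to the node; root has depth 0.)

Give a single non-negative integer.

Answer: 3

Derivation:
Newick: ((C,(B,X,S,T),G,K),(F,L,Y));
Naming internals by '(' encounter order: outermost '(' = _0, next = _1, ...
Query node: B
Path from root: _0 -> _1 -> _2 -> B
Depth of B: 3 (number of edges from root)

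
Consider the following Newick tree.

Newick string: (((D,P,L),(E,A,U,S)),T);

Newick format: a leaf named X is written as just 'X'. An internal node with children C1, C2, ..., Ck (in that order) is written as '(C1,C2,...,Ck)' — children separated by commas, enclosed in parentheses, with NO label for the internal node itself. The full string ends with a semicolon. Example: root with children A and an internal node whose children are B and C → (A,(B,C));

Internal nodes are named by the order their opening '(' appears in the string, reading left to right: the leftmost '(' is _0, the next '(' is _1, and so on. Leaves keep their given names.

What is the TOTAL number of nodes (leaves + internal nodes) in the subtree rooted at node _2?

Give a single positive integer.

Newick: (((D,P,L),(E,A,U,S)),T);
Locate _2: it is the '(' at position 2 (the 3rd '(' reading left to right).
Query: subtree rooted at _2
_2: subtree_size = 1 + 3
  D: subtree_size = 1 + 0
  P: subtree_size = 1 + 0
  L: subtree_size = 1 + 0
Total subtree size of _2: 4

Answer: 4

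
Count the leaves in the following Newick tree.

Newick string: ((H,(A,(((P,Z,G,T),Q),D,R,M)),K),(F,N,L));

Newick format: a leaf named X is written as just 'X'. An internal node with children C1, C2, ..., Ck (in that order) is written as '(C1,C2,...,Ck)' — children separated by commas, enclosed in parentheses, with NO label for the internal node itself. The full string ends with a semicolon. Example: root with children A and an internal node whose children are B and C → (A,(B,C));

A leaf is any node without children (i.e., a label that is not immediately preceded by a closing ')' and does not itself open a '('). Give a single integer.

Answer: 14

Derivation:
Newick: ((H,(A,(((P,Z,G,T),Q),D,R,M)),K),(F,N,L));
Scan left-to-right; a leaf is any maximal label run not followed by '(':
  pos 2: leaf 'H' → count = 1
  pos 5: leaf 'A' → count = 2
  pos 10: leaf 'P' → count = 3
  pos 12: leaf 'Z' → count = 4
  pos 14: leaf 'G' → count = 5
  pos 16: leaf 'T' → count = 6
  pos 19: leaf 'Q' → count = 7
  pos 22: leaf 'D' → count = 8
  pos 24: leaf 'R' → count = 9
  pos 26: leaf 'M' → count = 10
  pos 30: leaf 'K' → count = 11
  pos 34: leaf 'F' → count = 12
  pos 36: leaf 'N' → count = 13
  pos 38: leaf 'L' → count = 14
Total leaves: 14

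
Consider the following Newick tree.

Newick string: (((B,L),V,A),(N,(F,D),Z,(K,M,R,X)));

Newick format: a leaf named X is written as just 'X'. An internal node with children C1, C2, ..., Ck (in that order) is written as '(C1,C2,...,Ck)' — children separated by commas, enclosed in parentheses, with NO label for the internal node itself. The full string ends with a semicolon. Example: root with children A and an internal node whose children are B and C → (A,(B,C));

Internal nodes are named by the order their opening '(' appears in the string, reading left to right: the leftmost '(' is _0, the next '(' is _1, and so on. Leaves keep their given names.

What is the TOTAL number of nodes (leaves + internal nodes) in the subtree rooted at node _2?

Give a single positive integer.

Answer: 3

Derivation:
Newick: (((B,L),V,A),(N,(F,D),Z,(K,M,R,X)));
Locate _2: it is the '(' at position 2 (the 3rd '(' reading left to right).
Query: subtree rooted at _2
_2: subtree_size = 1 + 2
  B: subtree_size = 1 + 0
  L: subtree_size = 1 + 0
Total subtree size of _2: 3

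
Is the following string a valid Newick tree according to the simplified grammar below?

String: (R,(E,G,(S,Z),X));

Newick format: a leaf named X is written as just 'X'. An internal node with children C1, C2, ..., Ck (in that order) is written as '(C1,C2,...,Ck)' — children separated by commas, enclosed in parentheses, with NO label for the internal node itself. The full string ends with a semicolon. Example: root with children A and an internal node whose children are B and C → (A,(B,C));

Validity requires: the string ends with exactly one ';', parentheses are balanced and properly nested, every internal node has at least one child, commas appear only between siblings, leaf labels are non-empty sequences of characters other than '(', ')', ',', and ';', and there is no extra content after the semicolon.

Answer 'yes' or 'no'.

Answer: yes

Derivation:
Input: (R,(E,G,(S,Z),X));
Paren balance: 3 '(' vs 3 ')' OK
Ends with single ';': True
Full parse: OK
Valid: True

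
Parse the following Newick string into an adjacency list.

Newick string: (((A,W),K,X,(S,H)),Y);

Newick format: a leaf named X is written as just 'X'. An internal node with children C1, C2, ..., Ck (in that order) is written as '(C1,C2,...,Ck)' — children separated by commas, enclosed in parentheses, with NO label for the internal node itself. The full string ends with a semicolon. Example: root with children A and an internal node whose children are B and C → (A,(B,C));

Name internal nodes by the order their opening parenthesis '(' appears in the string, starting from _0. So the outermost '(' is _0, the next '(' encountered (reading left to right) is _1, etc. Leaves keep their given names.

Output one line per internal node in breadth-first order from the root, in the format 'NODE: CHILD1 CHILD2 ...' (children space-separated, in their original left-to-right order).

Answer: _0: _1 Y
_1: _2 K X _3
_2: A W
_3: S H

Derivation:
Input: (((A,W),K,X,(S,H)),Y);
Scanning left-to-right, naming '(' by encounter order:
  pos 0: '(' -> open internal node _0 (depth 1)
  pos 1: '(' -> open internal node _1 (depth 2)
  pos 2: '(' -> open internal node _2 (depth 3)
  pos 6: ')' -> close internal node _2 (now at depth 2)
  pos 12: '(' -> open internal node _3 (depth 3)
  pos 16: ')' -> close internal node _3 (now at depth 2)
  pos 17: ')' -> close internal node _1 (now at depth 1)
  pos 20: ')' -> close internal node _0 (now at depth 0)
Total internal nodes: 4
BFS adjacency from root:
  _0: _1 Y
  _1: _2 K X _3
  _2: A W
  _3: S H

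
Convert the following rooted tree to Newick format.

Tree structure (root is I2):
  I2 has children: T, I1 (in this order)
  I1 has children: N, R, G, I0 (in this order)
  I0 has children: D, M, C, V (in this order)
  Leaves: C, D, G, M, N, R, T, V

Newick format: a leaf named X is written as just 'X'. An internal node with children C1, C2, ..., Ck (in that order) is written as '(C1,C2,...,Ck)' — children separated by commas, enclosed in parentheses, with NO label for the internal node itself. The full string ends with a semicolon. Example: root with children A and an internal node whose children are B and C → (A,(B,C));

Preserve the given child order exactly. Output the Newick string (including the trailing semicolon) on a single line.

Answer: (T,(N,R,G,(D,M,C,V)));

Derivation:
internal I2 with children ['T', 'I1']
  leaf 'T' → 'T'
  internal I1 with children ['N', 'R', 'G', 'I0']
    leaf 'N' → 'N'
    leaf 'R' → 'R'
    leaf 'G' → 'G'
    internal I0 with children ['D', 'M', 'C', 'V']
      leaf 'D' → 'D'
      leaf 'M' → 'M'
      leaf 'C' → 'C'
      leaf 'V' → 'V'
    → '(D,M,C,V)'
  → '(N,R,G,(D,M,C,V))'
→ '(T,(N,R,G,(D,M,C,V)))'
Final: (T,(N,R,G,(D,M,C,V)));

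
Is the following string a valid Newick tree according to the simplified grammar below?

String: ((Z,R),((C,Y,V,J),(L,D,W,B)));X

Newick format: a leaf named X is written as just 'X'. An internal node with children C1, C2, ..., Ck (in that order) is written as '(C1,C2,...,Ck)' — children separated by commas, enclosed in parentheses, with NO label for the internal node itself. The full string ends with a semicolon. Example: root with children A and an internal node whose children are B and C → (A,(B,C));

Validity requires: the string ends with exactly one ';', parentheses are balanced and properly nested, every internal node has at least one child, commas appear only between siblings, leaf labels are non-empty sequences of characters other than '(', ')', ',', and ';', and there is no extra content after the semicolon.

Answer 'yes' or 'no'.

Input: ((Z,R),((C,Y,V,J),(L,D,W,B)));X
Paren balance: 5 '(' vs 5 ')' OK
Ends with single ';': False
Full parse: FAILS (must end with ;)
Valid: False

Answer: no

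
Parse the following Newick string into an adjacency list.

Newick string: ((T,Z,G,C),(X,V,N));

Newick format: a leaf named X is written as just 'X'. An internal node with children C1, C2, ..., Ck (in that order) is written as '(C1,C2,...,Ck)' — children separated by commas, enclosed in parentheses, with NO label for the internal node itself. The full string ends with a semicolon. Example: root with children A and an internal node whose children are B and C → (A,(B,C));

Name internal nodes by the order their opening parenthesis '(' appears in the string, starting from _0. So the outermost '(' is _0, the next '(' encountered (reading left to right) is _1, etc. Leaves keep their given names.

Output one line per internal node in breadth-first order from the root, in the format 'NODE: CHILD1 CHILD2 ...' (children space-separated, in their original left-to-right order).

Input: ((T,Z,G,C),(X,V,N));
Scanning left-to-right, naming '(' by encounter order:
  pos 0: '(' -> open internal node _0 (depth 1)
  pos 1: '(' -> open internal node _1 (depth 2)
  pos 9: ')' -> close internal node _1 (now at depth 1)
  pos 11: '(' -> open internal node _2 (depth 2)
  pos 17: ')' -> close internal node _2 (now at depth 1)
  pos 18: ')' -> close internal node _0 (now at depth 0)
Total internal nodes: 3
BFS adjacency from root:
  _0: _1 _2
  _1: T Z G C
  _2: X V N

Answer: _0: _1 _2
_1: T Z G C
_2: X V N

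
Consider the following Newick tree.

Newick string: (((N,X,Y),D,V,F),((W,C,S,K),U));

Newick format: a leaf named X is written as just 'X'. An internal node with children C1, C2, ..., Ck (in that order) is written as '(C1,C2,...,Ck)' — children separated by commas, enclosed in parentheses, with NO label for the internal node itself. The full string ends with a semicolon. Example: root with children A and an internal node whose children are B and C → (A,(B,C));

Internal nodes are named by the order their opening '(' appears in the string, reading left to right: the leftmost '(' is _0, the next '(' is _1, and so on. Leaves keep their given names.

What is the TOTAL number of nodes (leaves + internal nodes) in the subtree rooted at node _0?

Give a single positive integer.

Newick: (((N,X,Y),D,V,F),((W,C,S,K),U));
Locate _0: it is the '(' at position 0 (the 1st '(' reading left to right).
Query: subtree rooted at _0
_0: subtree_size = 1 + 15
  _1: subtree_size = 1 + 7
    _2: subtree_size = 1 + 3
      N: subtree_size = 1 + 0
      X: subtree_size = 1 + 0
      Y: subtree_size = 1 + 0
    D: subtree_size = 1 + 0
    V: subtree_size = 1 + 0
    F: subtree_size = 1 + 0
  _3: subtree_size = 1 + 6
    _4: subtree_size = 1 + 4
      W: subtree_size = 1 + 0
      C: subtree_size = 1 + 0
      S: subtree_size = 1 + 0
      K: subtree_size = 1 + 0
    U: subtree_size = 1 + 0
Total subtree size of _0: 16

Answer: 16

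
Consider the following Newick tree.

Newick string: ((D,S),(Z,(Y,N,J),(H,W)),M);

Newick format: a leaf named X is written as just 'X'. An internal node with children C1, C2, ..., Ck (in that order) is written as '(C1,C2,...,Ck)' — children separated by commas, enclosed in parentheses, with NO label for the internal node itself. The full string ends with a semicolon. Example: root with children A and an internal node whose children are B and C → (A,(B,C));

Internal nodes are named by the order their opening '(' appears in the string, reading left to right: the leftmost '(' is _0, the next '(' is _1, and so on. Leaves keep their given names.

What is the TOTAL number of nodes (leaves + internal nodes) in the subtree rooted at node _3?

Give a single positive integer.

Newick: ((D,S),(Z,(Y,N,J),(H,W)),M);
Locate _3: it is the '(' at position 10 (the 4th '(' reading left to right).
Query: subtree rooted at _3
_3: subtree_size = 1 + 3
  Y: subtree_size = 1 + 0
  N: subtree_size = 1 + 0
  J: subtree_size = 1 + 0
Total subtree size of _3: 4

Answer: 4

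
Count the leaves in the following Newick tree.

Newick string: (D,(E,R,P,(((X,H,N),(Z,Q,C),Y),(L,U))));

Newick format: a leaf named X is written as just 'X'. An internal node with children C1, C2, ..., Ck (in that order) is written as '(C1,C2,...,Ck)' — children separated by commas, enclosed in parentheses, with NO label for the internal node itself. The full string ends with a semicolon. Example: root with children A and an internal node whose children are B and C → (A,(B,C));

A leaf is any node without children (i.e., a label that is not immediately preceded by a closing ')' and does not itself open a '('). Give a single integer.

Newick: (D,(E,R,P,(((X,H,N),(Z,Q,C),Y),(L,U))));
Scan left-to-right; a leaf is any maximal label run not followed by '(':
  pos 1: leaf 'D' → count = 1
  pos 4: leaf 'E' → count = 2
  pos 6: leaf 'R' → count = 3
  pos 8: leaf 'P' → count = 4
  pos 13: leaf 'X' → count = 5
  pos 15: leaf 'H' → count = 6
  pos 17: leaf 'N' → count = 7
  pos 21: leaf 'Z' → count = 8
  pos 23: leaf 'Q' → count = 9
  pos 25: leaf 'C' → count = 10
  pos 28: leaf 'Y' → count = 11
  pos 32: leaf 'L' → count = 12
  pos 34: leaf 'U' → count = 13
Total leaves: 13

Answer: 13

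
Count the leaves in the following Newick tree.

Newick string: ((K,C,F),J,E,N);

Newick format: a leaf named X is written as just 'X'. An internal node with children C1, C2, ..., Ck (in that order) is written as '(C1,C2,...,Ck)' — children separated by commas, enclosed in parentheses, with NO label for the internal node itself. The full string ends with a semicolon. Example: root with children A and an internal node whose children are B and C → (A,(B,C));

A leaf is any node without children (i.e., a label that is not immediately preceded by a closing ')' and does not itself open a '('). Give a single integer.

Newick: ((K,C,F),J,E,N);
Scan left-to-right; a leaf is any maximal label run not followed by '(':
  pos 2: leaf 'K' → count = 1
  pos 4: leaf 'C' → count = 2
  pos 6: leaf 'F' → count = 3
  pos 9: leaf 'J' → count = 4
  pos 11: leaf 'E' → count = 5
  pos 13: leaf 'N' → count = 6
Total leaves: 6

Answer: 6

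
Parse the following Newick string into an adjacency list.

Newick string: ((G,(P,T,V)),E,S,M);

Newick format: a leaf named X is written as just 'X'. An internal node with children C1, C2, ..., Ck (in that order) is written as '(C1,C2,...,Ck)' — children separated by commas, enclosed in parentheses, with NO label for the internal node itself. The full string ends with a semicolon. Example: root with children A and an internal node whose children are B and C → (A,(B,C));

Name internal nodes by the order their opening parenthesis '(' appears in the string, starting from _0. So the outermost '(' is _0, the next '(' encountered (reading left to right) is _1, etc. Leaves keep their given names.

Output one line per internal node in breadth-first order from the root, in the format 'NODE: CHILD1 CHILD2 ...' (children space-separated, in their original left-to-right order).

Input: ((G,(P,T,V)),E,S,M);
Scanning left-to-right, naming '(' by encounter order:
  pos 0: '(' -> open internal node _0 (depth 1)
  pos 1: '(' -> open internal node _1 (depth 2)
  pos 4: '(' -> open internal node _2 (depth 3)
  pos 10: ')' -> close internal node _2 (now at depth 2)
  pos 11: ')' -> close internal node _1 (now at depth 1)
  pos 18: ')' -> close internal node _0 (now at depth 0)
Total internal nodes: 3
BFS adjacency from root:
  _0: _1 E S M
  _1: G _2
  _2: P T V

Answer: _0: _1 E S M
_1: G _2
_2: P T V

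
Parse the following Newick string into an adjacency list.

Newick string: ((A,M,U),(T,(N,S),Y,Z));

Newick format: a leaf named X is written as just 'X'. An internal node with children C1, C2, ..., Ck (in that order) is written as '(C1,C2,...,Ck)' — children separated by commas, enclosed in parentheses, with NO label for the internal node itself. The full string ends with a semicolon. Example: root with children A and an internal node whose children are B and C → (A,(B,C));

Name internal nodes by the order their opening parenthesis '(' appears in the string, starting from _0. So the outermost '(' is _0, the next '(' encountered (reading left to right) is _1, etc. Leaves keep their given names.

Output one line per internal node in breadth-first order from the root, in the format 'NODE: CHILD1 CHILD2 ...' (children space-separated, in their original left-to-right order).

Answer: _0: _1 _2
_1: A M U
_2: T _3 Y Z
_3: N S

Derivation:
Input: ((A,M,U),(T,(N,S),Y,Z));
Scanning left-to-right, naming '(' by encounter order:
  pos 0: '(' -> open internal node _0 (depth 1)
  pos 1: '(' -> open internal node _1 (depth 2)
  pos 7: ')' -> close internal node _1 (now at depth 1)
  pos 9: '(' -> open internal node _2 (depth 2)
  pos 12: '(' -> open internal node _3 (depth 3)
  pos 16: ')' -> close internal node _3 (now at depth 2)
  pos 21: ')' -> close internal node _2 (now at depth 1)
  pos 22: ')' -> close internal node _0 (now at depth 0)
Total internal nodes: 4
BFS adjacency from root:
  _0: _1 _2
  _1: A M U
  _2: T _3 Y Z
  _3: N S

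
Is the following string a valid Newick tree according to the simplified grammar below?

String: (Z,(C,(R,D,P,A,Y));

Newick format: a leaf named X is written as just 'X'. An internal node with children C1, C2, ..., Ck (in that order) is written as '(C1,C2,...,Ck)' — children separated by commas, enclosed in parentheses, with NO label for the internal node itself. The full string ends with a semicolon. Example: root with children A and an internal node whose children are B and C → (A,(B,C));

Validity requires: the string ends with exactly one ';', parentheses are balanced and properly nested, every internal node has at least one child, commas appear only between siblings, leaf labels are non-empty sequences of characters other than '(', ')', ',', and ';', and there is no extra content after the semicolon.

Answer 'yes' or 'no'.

Answer: no

Derivation:
Input: (Z,(C,(R,D,P,A,Y));
Paren balance: 3 '(' vs 2 ')' MISMATCH
Ends with single ';': True
Full parse: FAILS (expected , or ) at pos 18)
Valid: False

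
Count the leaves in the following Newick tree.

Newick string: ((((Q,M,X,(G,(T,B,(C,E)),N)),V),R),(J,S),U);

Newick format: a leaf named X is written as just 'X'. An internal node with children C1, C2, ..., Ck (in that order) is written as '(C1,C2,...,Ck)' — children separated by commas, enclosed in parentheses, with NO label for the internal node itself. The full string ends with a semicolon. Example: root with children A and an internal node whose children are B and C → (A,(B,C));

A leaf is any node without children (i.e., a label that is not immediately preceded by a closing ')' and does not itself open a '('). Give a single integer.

Answer: 14

Derivation:
Newick: ((((Q,M,X,(G,(T,B,(C,E)),N)),V),R),(J,S),U);
Scan left-to-right; a leaf is any maximal label run not followed by '(':
  pos 4: leaf 'Q' → count = 1
  pos 6: leaf 'M' → count = 2
  pos 8: leaf 'X' → count = 3
  pos 11: leaf 'G' → count = 4
  pos 14: leaf 'T' → count = 5
  pos 16: leaf 'B' → count = 6
  pos 19: leaf 'C' → count = 7
  pos 21: leaf 'E' → count = 8
  pos 25: leaf 'N' → count = 9
  pos 29: leaf 'V' → count = 10
  pos 32: leaf 'R' → count = 11
  pos 36: leaf 'J' → count = 12
  pos 38: leaf 'S' → count = 13
  pos 41: leaf 'U' → count = 14
Total leaves: 14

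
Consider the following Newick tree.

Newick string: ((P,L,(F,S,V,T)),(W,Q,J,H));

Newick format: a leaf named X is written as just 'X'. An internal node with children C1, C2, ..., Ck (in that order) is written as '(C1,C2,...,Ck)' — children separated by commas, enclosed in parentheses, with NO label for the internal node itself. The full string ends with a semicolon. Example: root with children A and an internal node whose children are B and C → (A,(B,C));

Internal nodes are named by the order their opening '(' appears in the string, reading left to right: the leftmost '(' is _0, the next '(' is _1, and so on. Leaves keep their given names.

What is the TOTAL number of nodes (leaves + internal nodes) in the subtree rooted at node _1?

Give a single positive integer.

Answer: 8

Derivation:
Newick: ((P,L,(F,S,V,T)),(W,Q,J,H));
Locate _1: it is the '(' at position 1 (the 2nd '(' reading left to right).
Query: subtree rooted at _1
_1: subtree_size = 1 + 7
  P: subtree_size = 1 + 0
  L: subtree_size = 1 + 0
  _2: subtree_size = 1 + 4
    F: subtree_size = 1 + 0
    S: subtree_size = 1 + 0
    V: subtree_size = 1 + 0
    T: subtree_size = 1 + 0
Total subtree size of _1: 8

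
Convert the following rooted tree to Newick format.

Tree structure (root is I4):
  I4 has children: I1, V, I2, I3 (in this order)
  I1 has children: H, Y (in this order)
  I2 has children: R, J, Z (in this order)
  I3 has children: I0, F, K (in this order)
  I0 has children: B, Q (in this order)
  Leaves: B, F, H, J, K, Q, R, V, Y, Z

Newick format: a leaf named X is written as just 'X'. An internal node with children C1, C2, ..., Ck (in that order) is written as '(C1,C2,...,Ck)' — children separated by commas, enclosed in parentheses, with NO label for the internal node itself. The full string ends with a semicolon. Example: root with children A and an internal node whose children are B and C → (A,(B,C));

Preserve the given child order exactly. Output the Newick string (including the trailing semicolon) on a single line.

Answer: ((H,Y),V,(R,J,Z),((B,Q),F,K));

Derivation:
internal I4 with children ['I1', 'V', 'I2', 'I3']
  internal I1 with children ['H', 'Y']
    leaf 'H' → 'H'
    leaf 'Y' → 'Y'
  → '(H,Y)'
  leaf 'V' → 'V'
  internal I2 with children ['R', 'J', 'Z']
    leaf 'R' → 'R'
    leaf 'J' → 'J'
    leaf 'Z' → 'Z'
  → '(R,J,Z)'
  internal I3 with children ['I0', 'F', 'K']
    internal I0 with children ['B', 'Q']
      leaf 'B' → 'B'
      leaf 'Q' → 'Q'
    → '(B,Q)'
    leaf 'F' → 'F'
    leaf 'K' → 'K'
  → '((B,Q),F,K)'
→ '((H,Y),V,(R,J,Z),((B,Q),F,K))'
Final: ((H,Y),V,(R,J,Z),((B,Q),F,K));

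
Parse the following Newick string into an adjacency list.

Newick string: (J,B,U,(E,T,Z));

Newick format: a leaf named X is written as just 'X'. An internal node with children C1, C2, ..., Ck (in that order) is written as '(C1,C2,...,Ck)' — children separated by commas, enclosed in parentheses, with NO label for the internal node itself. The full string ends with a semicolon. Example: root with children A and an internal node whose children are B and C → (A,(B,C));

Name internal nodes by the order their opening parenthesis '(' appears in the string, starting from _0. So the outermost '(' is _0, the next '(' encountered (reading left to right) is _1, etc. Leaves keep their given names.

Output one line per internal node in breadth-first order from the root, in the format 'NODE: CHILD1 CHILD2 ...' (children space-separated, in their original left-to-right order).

Answer: _0: J B U _1
_1: E T Z

Derivation:
Input: (J,B,U,(E,T,Z));
Scanning left-to-right, naming '(' by encounter order:
  pos 0: '(' -> open internal node _0 (depth 1)
  pos 7: '(' -> open internal node _1 (depth 2)
  pos 13: ')' -> close internal node _1 (now at depth 1)
  pos 14: ')' -> close internal node _0 (now at depth 0)
Total internal nodes: 2
BFS adjacency from root:
  _0: J B U _1
  _1: E T Z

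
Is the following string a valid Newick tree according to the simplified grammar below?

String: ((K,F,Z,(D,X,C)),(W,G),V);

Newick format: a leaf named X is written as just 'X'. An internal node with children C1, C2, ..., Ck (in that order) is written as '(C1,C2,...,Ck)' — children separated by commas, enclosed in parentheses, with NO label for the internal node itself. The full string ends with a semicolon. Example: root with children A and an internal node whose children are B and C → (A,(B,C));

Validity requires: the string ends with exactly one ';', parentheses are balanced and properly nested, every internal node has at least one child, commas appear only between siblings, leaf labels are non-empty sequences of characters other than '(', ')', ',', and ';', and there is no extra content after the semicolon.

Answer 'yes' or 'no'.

Answer: yes

Derivation:
Input: ((K,F,Z,(D,X,C)),(W,G),V);
Paren balance: 4 '(' vs 4 ')' OK
Ends with single ';': True
Full parse: OK
Valid: True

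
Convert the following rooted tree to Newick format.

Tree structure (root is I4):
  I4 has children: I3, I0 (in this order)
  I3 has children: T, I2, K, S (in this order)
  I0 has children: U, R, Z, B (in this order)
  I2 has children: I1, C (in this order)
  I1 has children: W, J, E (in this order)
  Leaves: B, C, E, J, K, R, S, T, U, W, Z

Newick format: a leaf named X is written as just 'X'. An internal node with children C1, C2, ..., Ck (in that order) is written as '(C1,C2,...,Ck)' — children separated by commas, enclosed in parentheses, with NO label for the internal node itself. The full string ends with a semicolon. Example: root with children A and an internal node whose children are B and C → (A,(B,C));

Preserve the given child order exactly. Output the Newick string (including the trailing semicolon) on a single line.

Answer: ((T,((W,J,E),C),K,S),(U,R,Z,B));

Derivation:
internal I4 with children ['I3', 'I0']
  internal I3 with children ['T', 'I2', 'K', 'S']
    leaf 'T' → 'T'
    internal I2 with children ['I1', 'C']
      internal I1 with children ['W', 'J', 'E']
        leaf 'W' → 'W'
        leaf 'J' → 'J'
        leaf 'E' → 'E'
      → '(W,J,E)'
      leaf 'C' → 'C'
    → '((W,J,E),C)'
    leaf 'K' → 'K'
    leaf 'S' → 'S'
  → '(T,((W,J,E),C),K,S)'
  internal I0 with children ['U', 'R', 'Z', 'B']
    leaf 'U' → 'U'
    leaf 'R' → 'R'
    leaf 'Z' → 'Z'
    leaf 'B' → 'B'
  → '(U,R,Z,B)'
→ '((T,((W,J,E),C),K,S),(U,R,Z,B))'
Final: ((T,((W,J,E),C),K,S),(U,R,Z,B));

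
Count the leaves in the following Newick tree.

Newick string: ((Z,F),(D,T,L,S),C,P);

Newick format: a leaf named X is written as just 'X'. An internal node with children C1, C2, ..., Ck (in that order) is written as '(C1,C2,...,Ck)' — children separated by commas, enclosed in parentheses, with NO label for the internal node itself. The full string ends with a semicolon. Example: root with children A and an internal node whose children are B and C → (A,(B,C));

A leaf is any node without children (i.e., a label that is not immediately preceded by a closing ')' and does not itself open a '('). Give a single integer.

Answer: 8

Derivation:
Newick: ((Z,F),(D,T,L,S),C,P);
Scan left-to-right; a leaf is any maximal label run not followed by '(':
  pos 2: leaf 'Z' → count = 1
  pos 4: leaf 'F' → count = 2
  pos 8: leaf 'D' → count = 3
  pos 10: leaf 'T' → count = 4
  pos 12: leaf 'L' → count = 5
  pos 14: leaf 'S' → count = 6
  pos 17: leaf 'C' → count = 7
  pos 19: leaf 'P' → count = 8
Total leaves: 8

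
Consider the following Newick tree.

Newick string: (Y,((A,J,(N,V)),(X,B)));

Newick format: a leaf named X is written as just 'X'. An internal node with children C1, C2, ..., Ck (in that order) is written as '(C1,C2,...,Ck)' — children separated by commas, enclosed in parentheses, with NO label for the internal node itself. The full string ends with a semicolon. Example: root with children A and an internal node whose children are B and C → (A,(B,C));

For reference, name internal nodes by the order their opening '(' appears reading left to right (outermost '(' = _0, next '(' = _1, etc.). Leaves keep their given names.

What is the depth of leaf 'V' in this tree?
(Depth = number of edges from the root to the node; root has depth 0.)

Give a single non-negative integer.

Newick: (Y,((A,J,(N,V)),(X,B)));
Naming internals by '(' encounter order: outermost '(' = _0, next = _1, ...
Query node: V
Path from root: _0 -> _1 -> _2 -> _3 -> V
Depth of V: 4 (number of edges from root)

Answer: 4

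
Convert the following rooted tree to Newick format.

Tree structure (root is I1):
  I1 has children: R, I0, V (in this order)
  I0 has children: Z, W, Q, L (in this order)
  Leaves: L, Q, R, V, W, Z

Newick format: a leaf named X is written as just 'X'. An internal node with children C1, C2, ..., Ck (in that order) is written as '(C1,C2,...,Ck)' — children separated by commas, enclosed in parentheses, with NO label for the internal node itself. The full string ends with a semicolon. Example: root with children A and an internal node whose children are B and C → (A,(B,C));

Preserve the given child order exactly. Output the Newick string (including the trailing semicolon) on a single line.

Answer: (R,(Z,W,Q,L),V);

Derivation:
internal I1 with children ['R', 'I0', 'V']
  leaf 'R' → 'R'
  internal I0 with children ['Z', 'W', 'Q', 'L']
    leaf 'Z' → 'Z'
    leaf 'W' → 'W'
    leaf 'Q' → 'Q'
    leaf 'L' → 'L'
  → '(Z,W,Q,L)'
  leaf 'V' → 'V'
→ '(R,(Z,W,Q,L),V)'
Final: (R,(Z,W,Q,L),V);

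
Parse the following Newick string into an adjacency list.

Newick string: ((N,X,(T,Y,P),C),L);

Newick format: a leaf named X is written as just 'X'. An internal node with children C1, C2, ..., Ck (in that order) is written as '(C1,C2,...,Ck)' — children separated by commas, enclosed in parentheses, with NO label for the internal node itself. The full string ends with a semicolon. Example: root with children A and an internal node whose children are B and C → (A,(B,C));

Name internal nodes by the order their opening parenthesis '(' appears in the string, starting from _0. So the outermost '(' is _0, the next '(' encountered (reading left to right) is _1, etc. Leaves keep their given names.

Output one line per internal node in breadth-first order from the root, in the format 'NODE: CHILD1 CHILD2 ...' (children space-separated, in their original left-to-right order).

Answer: _0: _1 L
_1: N X _2 C
_2: T Y P

Derivation:
Input: ((N,X,(T,Y,P),C),L);
Scanning left-to-right, naming '(' by encounter order:
  pos 0: '(' -> open internal node _0 (depth 1)
  pos 1: '(' -> open internal node _1 (depth 2)
  pos 6: '(' -> open internal node _2 (depth 3)
  pos 12: ')' -> close internal node _2 (now at depth 2)
  pos 15: ')' -> close internal node _1 (now at depth 1)
  pos 18: ')' -> close internal node _0 (now at depth 0)
Total internal nodes: 3
BFS adjacency from root:
  _0: _1 L
  _1: N X _2 C
  _2: T Y P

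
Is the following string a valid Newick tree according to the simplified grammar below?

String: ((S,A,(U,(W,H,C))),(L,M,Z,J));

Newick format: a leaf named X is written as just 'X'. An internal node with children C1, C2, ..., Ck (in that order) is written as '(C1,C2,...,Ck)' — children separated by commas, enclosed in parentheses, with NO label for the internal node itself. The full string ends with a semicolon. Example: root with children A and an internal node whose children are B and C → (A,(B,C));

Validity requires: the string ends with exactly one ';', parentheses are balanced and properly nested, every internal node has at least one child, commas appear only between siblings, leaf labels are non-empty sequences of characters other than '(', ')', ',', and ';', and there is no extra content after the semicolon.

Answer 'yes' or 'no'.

Answer: yes

Derivation:
Input: ((S,A,(U,(W,H,C))),(L,M,Z,J));
Paren balance: 5 '(' vs 5 ')' OK
Ends with single ';': True
Full parse: OK
Valid: True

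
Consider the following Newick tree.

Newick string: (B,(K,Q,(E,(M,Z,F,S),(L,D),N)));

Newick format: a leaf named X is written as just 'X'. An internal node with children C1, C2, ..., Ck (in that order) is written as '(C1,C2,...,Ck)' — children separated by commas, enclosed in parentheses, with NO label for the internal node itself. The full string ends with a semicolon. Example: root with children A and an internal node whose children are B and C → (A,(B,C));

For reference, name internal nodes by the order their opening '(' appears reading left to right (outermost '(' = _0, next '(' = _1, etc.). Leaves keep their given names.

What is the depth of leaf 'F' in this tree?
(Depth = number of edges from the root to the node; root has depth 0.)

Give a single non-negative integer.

Answer: 4

Derivation:
Newick: (B,(K,Q,(E,(M,Z,F,S),(L,D),N)));
Naming internals by '(' encounter order: outermost '(' = _0, next = _1, ...
Query node: F
Path from root: _0 -> _1 -> _2 -> _3 -> F
Depth of F: 4 (number of edges from root)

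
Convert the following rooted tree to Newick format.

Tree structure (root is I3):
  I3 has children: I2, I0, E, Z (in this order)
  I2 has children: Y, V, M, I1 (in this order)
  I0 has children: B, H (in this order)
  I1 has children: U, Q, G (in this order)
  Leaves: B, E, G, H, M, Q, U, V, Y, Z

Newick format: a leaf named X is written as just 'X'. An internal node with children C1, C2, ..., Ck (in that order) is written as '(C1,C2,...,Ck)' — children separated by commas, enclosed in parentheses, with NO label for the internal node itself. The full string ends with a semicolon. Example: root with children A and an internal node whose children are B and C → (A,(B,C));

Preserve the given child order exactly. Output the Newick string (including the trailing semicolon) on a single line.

Answer: ((Y,V,M,(U,Q,G)),(B,H),E,Z);

Derivation:
internal I3 with children ['I2', 'I0', 'E', 'Z']
  internal I2 with children ['Y', 'V', 'M', 'I1']
    leaf 'Y' → 'Y'
    leaf 'V' → 'V'
    leaf 'M' → 'M'
    internal I1 with children ['U', 'Q', 'G']
      leaf 'U' → 'U'
      leaf 'Q' → 'Q'
      leaf 'G' → 'G'
    → '(U,Q,G)'
  → '(Y,V,M,(U,Q,G))'
  internal I0 with children ['B', 'H']
    leaf 'B' → 'B'
    leaf 'H' → 'H'
  → '(B,H)'
  leaf 'E' → 'E'
  leaf 'Z' → 'Z'
→ '((Y,V,M,(U,Q,G)),(B,H),E,Z)'
Final: ((Y,V,M,(U,Q,G)),(B,H),E,Z);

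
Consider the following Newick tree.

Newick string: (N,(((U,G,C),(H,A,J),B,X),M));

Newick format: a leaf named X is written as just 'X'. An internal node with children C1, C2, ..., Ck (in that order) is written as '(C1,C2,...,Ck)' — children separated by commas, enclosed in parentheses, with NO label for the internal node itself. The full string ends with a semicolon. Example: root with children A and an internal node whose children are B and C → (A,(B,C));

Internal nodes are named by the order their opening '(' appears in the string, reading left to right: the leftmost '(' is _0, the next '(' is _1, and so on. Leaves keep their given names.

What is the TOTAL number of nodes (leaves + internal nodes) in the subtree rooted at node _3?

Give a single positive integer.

Newick: (N,(((U,G,C),(H,A,J),B,X),M));
Locate _3: it is the '(' at position 5 (the 4th '(' reading left to right).
Query: subtree rooted at _3
_3: subtree_size = 1 + 3
  U: subtree_size = 1 + 0
  G: subtree_size = 1 + 0
  C: subtree_size = 1 + 0
Total subtree size of _3: 4

Answer: 4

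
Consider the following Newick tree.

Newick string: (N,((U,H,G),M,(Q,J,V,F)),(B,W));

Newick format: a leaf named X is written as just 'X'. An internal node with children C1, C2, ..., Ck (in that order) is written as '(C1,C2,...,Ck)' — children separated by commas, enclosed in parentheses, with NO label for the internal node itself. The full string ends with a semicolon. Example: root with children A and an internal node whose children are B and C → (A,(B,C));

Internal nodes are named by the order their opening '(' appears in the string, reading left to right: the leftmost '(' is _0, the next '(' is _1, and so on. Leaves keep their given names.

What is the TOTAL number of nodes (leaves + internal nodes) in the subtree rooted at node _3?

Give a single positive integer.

Newick: (N,((U,H,G),M,(Q,J,V,F)),(B,W));
Locate _3: it is the '(' at position 14 (the 4th '(' reading left to right).
Query: subtree rooted at _3
_3: subtree_size = 1 + 4
  Q: subtree_size = 1 + 0
  J: subtree_size = 1 + 0
  V: subtree_size = 1 + 0
  F: subtree_size = 1 + 0
Total subtree size of _3: 5

Answer: 5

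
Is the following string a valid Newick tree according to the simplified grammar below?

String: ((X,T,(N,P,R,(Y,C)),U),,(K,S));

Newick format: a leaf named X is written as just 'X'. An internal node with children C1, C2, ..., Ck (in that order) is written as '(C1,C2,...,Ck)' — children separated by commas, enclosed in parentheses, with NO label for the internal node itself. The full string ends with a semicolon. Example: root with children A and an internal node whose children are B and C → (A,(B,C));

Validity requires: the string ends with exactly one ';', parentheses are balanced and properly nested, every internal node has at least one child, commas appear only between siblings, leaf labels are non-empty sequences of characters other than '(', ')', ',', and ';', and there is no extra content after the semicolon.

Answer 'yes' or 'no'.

Answer: no

Derivation:
Input: ((X,T,(N,P,R,(Y,C)),U),,(K,S));
Paren balance: 5 '(' vs 5 ')' OK
Ends with single ';': True
Full parse: FAILS (empty leaf label at pos 23)
Valid: False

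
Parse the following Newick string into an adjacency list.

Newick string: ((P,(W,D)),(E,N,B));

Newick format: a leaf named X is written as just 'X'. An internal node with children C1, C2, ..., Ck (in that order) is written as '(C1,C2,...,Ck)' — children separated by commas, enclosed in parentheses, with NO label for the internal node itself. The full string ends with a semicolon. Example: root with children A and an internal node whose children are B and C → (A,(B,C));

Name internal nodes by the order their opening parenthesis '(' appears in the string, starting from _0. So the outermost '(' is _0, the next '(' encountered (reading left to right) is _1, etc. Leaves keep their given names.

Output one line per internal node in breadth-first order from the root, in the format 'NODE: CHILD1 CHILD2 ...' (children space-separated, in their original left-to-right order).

Answer: _0: _1 _3
_1: P _2
_3: E N B
_2: W D

Derivation:
Input: ((P,(W,D)),(E,N,B));
Scanning left-to-right, naming '(' by encounter order:
  pos 0: '(' -> open internal node _0 (depth 1)
  pos 1: '(' -> open internal node _1 (depth 2)
  pos 4: '(' -> open internal node _2 (depth 3)
  pos 8: ')' -> close internal node _2 (now at depth 2)
  pos 9: ')' -> close internal node _1 (now at depth 1)
  pos 11: '(' -> open internal node _3 (depth 2)
  pos 17: ')' -> close internal node _3 (now at depth 1)
  pos 18: ')' -> close internal node _0 (now at depth 0)
Total internal nodes: 4
BFS adjacency from root:
  _0: _1 _3
  _1: P _2
  _3: E N B
  _2: W D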